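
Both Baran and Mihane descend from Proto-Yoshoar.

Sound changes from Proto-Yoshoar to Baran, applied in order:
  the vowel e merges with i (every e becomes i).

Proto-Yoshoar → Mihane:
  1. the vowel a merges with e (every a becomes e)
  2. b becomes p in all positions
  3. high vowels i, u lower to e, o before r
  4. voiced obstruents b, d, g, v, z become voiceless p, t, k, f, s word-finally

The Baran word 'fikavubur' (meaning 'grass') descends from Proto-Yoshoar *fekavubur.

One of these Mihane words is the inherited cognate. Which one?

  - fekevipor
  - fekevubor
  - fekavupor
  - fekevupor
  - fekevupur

fekevupor

Mihane: *fekavubur > fekevubur > fekevupur > fekevupor  (by vowel merger, unconditioned shift, pre-rhotic lowering)
The other candidates each miss or misapply at least one Mihane change.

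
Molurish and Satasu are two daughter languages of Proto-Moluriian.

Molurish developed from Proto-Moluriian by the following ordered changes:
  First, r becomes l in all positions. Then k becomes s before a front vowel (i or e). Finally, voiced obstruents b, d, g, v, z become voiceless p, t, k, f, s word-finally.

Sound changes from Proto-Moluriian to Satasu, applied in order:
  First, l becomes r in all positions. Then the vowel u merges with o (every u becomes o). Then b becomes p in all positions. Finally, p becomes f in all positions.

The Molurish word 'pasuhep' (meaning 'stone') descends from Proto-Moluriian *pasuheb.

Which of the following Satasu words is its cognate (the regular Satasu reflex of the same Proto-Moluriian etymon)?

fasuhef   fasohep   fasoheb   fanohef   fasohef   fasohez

Satasu: *pasuheb > pasoheb > pasohep > fasohef  (by vowel merger, unconditioned shift, unconditioned shift)
The other candidates each miss or misapply at least one Satasu change.

fasohef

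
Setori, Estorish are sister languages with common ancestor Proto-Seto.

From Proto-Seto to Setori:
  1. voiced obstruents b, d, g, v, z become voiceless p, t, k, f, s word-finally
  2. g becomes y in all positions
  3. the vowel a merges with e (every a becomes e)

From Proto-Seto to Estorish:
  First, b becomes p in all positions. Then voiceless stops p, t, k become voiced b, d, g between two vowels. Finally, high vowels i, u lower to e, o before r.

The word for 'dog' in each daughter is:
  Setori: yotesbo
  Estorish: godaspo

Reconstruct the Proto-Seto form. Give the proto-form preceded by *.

*gotasbo

Position 6: Setori has b, Estorish has p. Setori preserves b here (none of its changes turn any other segment into b), so the proto-segment is *b.
Position 4: Setori has e, Estorish has a. Estorish preserves a here (none of its changes turn any other segment into a), so the proto-segment is *a.
Position 3: Setori has t, Estorish has d. Taking the neighbouring segments as reconstructed: Setori t can only go back to *t; Estorish d could go back to *t or *d — the one source consistent with every daughter is *t.
Verify the candidate proto-form against each daughter:
Setori: start from *gotasbo.
  rule 1: no change — gotasbo
  rule 2 (unconditioned shift): gotasbo → yotasbo
  rule 3 (vowel merger): yotasbo → yotesbo
  ⇒ Setori yotesbo
Estorish: *gotasbo > gotaspo > godaspo  (by unconditioned shift, intervocalic voicing)
*gotasbo is the unique common source.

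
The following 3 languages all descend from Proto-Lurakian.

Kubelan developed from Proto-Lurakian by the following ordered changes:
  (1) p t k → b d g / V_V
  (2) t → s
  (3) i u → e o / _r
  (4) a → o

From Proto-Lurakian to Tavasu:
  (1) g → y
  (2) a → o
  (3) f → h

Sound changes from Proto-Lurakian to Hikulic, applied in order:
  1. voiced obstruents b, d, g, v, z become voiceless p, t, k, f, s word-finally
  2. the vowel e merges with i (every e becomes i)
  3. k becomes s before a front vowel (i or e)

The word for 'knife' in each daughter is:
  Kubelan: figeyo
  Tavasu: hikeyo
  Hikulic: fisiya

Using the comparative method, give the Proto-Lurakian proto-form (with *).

*fikeya

Position 6: Kubelan has o, Tavasu has o, Hikulic has a. Hikulic preserves a here (none of its changes turn any other segment into a), so the proto-segment is *a.
Position 3: Kubelan has g, Tavasu has k, Hikulic has s. Tavasu preserves k here (none of its changes turn any other segment into k), so the proto-segment is *k.
Verify the candidate proto-form against each daughter:
Kubelan: *fikeya > figeya > figeyo  (by intervocalic voicing, vowel merger)
Tavasu: *fikeya > fikeyo > hikeyo  (by vowel merger, unconditioned shift)
Hikulic: *fikeya > fikiya > fisiya  (by vowel merger, palatalisation)
*fikeya is the unique common source.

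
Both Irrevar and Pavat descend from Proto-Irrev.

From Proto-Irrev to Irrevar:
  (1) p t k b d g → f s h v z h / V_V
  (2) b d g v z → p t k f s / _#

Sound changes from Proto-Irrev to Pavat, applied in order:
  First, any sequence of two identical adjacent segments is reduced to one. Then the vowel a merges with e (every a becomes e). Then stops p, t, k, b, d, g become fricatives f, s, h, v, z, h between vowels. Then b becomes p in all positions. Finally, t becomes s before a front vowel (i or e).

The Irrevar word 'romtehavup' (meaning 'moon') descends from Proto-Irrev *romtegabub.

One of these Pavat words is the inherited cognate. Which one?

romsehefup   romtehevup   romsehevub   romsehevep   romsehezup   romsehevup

Pavat: *romtegabub > romtegebub > romtehevub > romtehevup > romsehevup  (by vowel merger, intervocalic lenition, unconditioned shift, palatalisation)

romsehevup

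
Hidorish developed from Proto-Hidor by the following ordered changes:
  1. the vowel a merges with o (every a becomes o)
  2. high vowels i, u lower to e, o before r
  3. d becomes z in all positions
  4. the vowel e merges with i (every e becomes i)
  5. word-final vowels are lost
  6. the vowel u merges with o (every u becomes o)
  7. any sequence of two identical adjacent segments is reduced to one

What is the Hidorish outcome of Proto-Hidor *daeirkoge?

Hidorish: *daeirkoge > doeirkoge > doeerkoge > zoeerkoge > zoiirkogi > zoiirkog > zoirkog  (by vowel merger, pre-rhotic lowering, unconditioned shift, vowel merger, apocope, degemination)

zoirkog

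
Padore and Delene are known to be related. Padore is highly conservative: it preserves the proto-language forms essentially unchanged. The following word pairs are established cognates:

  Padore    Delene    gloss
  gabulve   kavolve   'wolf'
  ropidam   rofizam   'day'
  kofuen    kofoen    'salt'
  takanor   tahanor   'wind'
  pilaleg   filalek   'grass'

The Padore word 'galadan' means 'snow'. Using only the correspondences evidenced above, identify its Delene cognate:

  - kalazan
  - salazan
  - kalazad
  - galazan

gabulve ~ kavolve — Padore g corresponds to Delene k word-initially before a back vowel.
ropidam ~ rofizam — Padore d corresponds to Delene z between vowels (before a back vowel).
Applying these to Padore 'galadan':
  galadan → kaladan   (g→k word-initially before a back vowel)
  kaladan → kalazan   (d→z between vowels (before a back vowel))
So the Delene cognate is 'kalazan'.

kalazan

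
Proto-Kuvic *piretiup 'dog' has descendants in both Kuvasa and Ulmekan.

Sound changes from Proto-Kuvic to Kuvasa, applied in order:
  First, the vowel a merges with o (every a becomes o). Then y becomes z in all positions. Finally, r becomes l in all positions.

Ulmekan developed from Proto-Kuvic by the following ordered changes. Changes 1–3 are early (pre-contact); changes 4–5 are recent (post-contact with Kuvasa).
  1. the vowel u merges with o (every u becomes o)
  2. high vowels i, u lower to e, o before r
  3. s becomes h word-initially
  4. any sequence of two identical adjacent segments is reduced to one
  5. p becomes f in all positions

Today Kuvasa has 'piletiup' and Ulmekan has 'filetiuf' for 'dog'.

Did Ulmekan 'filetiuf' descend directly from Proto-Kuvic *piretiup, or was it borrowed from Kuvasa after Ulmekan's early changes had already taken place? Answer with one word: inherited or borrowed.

If inherited, *piretiup would pass through all of Ulmekan's changes:
Ulmekan: start from *piretiup.
  rule 1 (vowel merger): piretiup → piretiop
  rule 2 (pre-rhotic lowering): piretiop → peretiop
  rule 3: no change — peretiop
  rule 4: no change — peretiop
  rule 5 (unconditioned shift): peretiop → feretiof
  ⇒ Ulmekan feretiof
If borrowed from Kuvasa 'piletiup' after the early changes, it would undergo only the recent ones:
  rule 4 (degemination): no change (piletiup)
  rule 5 (unconditioned shift): piletiup → filetiuf
  ⇒ as a loan: filetiuf
Ulmekan 'filetiuf' matches the loan outcome 'filetiuf', not the inherited 'feretiof' — it skipped the early Ulmekan changes, so it was borrowed from Kuvasa.

borrowed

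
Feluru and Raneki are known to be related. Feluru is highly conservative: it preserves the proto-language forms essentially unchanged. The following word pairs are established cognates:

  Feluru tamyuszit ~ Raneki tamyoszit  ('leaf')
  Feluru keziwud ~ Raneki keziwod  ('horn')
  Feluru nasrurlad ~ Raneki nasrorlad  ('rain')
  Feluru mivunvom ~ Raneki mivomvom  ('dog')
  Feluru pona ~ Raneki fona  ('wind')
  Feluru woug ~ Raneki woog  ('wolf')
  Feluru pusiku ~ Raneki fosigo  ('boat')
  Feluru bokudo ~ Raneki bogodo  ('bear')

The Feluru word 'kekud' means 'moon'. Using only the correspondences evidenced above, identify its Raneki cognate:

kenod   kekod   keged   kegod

pusiku ~ fosigo, bokudo ~ bogodo — Feluru k corresponds to Raneki g between vowels (before a back vowel).
tamyuszit ~ tamyoszit, keziwud ~ keziwod — Feluru u corresponds to Raneki o after a consonant, before a consonant other than r, m, n, p, b, f, v.
Applying these to Feluru 'kekud':
  kekud → kegud   (k→g between vowels (before a back vowel))
  kegud → kegod   (u→o after a consonant, before a consonant other than r, m, n, p, b, f, v)
So the Raneki cognate is 'kegod'.

kegod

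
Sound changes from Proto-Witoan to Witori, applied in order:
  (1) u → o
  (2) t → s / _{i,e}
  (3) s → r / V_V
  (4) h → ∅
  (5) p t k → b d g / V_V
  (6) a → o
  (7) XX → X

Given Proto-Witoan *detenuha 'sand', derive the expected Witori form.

dereno

Witori: *detenuha > detenoha > desenoha > derenoha > derenoa > derenoo > dereno  (by vowel merger, palatalisation, rhotacism, h-loss, vowel merger, degemination)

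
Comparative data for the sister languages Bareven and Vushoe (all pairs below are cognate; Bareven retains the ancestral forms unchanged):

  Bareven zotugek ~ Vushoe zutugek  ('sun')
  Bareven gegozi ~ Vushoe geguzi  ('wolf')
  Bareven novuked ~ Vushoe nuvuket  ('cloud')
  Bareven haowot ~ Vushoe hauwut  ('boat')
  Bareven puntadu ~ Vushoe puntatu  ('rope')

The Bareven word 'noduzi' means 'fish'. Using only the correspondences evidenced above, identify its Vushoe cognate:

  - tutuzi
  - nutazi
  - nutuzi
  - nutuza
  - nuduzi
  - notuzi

zotugek ~ zutugek, gegozi ~ geguzi — Bareven o corresponds to Vushoe u after a consonant, before a consonant other than r, m, n, p, b, f, v.
puntadu ~ puntatu — Bareven d corresponds to Vushoe t between vowels (before a back vowel).
Applying these to Bareven 'noduzi':
  noduzi → nuduzi   (o→u after a consonant, before a consonant other than r, m, n, p, b, f, v)
  nuduzi → nutuzi   (d→t between vowels (before a back vowel))
So the Vushoe cognate is 'nutuzi'.

nutuzi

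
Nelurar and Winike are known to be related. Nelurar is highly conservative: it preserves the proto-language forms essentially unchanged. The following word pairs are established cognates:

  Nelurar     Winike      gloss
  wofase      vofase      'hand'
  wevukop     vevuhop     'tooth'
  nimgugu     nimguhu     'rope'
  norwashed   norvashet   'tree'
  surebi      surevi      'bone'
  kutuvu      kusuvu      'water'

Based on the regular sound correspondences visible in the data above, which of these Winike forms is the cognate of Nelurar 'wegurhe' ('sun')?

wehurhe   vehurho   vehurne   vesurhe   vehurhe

vehurhe

wevukop ~ vevuhop — Nelurar w corresponds to Winike v word-initially before a front vowel.
nimgugu ~ nimguhu — Nelurar g corresponds to Winike h between vowels (before a back vowel).
Applying these to Nelurar 'wegurhe':
  wegurhe → vegurhe   (w→v word-initially before a front vowel)
  vegurhe → vehurhe   (g→h between vowels (before a back vowel))
So the Winike cognate is 'vehurhe'.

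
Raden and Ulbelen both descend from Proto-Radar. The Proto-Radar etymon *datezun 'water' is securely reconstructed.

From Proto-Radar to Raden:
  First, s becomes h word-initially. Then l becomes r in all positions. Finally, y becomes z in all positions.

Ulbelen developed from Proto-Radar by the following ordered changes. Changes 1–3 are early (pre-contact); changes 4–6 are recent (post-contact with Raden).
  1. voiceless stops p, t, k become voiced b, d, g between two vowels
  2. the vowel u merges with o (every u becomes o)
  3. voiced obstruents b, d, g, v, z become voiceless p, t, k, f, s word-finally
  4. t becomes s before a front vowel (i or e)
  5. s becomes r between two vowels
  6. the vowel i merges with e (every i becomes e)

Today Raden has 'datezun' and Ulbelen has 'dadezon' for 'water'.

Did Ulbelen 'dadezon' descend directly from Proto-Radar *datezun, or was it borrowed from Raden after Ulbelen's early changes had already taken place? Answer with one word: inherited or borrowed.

If inherited, *datezun would pass through all of Ulbelen's changes:
Ulbelen: *datezun > dadezun > dadezon  (by intervocalic voicing, vowel merger)
If borrowed from Raden 'datezun' after the early changes, it would undergo only the recent ones:
  rule 4 (palatalisation): datezun → dasezun
  rule 5 (rhotacism): dasezun → darezun
  rule 6 (vowel merger): no change (darezun)
  ⇒ as a loan: darezun
Ulbelen 'dadezon' matches the inherited outcome exactly, so it is an inherited cognate, not a loan.

inherited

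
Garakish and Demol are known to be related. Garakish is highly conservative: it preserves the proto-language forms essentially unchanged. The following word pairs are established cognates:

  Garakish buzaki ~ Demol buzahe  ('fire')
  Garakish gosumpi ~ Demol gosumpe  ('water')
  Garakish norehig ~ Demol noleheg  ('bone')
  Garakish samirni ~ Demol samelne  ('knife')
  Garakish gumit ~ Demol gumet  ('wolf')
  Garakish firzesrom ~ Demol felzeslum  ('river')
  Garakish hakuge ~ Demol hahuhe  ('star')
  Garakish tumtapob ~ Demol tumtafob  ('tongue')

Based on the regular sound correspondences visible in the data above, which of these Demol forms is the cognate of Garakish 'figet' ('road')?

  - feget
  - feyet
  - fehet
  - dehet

fehet

norehig ~ noleheg, gumit ~ gumet — Garakish i corresponds to Demol e after a consonant, before a consonant other than r, m, n, p, b, f, v.
hakuge ~ hahuhe — Garakish g corresponds to Demol h between vowels (before a front vowel).
Applying these to Garakish 'figet':
  figet → feget   (i→e after a consonant, before a consonant other than r, m, n, p, b, f, v)
  feget → fehet   (g→h between vowels (before a front vowel))
So the Demol cognate is 'fehet'.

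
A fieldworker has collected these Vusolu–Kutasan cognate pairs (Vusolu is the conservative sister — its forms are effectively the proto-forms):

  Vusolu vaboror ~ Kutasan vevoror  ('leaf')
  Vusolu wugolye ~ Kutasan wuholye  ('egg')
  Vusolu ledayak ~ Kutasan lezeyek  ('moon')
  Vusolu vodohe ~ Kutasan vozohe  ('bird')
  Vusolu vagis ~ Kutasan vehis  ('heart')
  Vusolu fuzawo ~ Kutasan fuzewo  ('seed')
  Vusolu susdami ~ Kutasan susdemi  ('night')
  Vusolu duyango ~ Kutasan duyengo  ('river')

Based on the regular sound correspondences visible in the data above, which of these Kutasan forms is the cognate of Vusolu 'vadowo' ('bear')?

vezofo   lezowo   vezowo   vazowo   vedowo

ledayak ~ lezeyek, vagis ~ vehis — Vusolu a corresponds to Kutasan e after a consonant, before a consonant other than r, m, n, p, b, f, v.
vodohe ~ vozohe — Vusolu d corresponds to Kutasan z between vowels (before a back vowel).
Applying these to Vusolu 'vadowo':
  vadowo → vedowo   (a→e after a consonant, before a consonant other than r, m, n, p, b, f, v)
  vedowo → vezowo   (d→z between vowels (before a back vowel))
So the Kutasan cognate is 'vezowo'.

vezowo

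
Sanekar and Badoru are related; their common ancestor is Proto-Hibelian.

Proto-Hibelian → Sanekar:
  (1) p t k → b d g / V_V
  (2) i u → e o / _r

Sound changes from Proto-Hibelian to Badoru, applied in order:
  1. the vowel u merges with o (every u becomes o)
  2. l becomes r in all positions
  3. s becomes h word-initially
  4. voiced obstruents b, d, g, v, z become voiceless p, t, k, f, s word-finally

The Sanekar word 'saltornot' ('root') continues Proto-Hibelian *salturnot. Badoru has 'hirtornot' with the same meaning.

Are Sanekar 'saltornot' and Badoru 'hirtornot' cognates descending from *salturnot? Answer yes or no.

Derive the expected Badoru reflex of *salturnot:
Badoru: *salturnot > saltornot > sartornot > hartornot  (by vowel merger, unconditioned shift, debuccalisation)
The regular Badoru reflex would be 'hartornot', but the attested form is 'hirtornot'. The correspondence is irregular, so they are not cognates (the Badoru form has a different source).

no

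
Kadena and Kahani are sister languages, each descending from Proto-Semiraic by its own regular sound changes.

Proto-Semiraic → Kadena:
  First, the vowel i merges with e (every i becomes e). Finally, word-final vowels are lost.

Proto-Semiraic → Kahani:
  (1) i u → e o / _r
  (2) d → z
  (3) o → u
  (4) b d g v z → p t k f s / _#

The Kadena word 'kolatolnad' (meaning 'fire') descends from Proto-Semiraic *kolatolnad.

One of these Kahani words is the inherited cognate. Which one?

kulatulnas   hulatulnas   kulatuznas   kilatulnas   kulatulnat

kulatulnas

Kahani: *kolatolnad
  kolatolnad (rule 1 does not apply)
  kolatolnad → kolatolnaz   [unconditioned shift]
  kolatolnaz → kulatulnaz   [vowel merger]
  kulatulnaz → kulatulnas   [final devoicing]
  giving Kahani kulatulnas.
The other candidates each miss or misapply at least one Kahani change.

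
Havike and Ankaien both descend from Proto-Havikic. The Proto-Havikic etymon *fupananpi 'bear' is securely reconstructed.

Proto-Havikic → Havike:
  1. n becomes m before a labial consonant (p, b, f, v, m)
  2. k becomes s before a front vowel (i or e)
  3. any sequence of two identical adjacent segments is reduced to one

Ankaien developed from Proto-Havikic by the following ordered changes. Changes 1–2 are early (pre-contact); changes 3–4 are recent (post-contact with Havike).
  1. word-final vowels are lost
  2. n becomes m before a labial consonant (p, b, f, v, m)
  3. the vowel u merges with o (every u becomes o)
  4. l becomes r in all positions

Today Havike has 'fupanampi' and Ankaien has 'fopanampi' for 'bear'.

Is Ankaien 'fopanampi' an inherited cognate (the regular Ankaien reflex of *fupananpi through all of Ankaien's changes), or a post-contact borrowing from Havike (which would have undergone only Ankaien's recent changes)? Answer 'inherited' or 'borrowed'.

borrowed

If inherited, *fupananpi would pass through all of Ankaien's changes:
Ankaien: *fupananpi
  fupananpi → fupananp   [apocope]
  fupananp → fupanamp   [nasal place assimilation]
  fupanamp → fopanamp   [vowel merger]
  fopanamp (rule 4 does not apply)
  giving Ankaien fopanamp.
If borrowed from Havike 'fupanampi' after the early changes, it would undergo only the recent ones:
  rule 3 (vowel merger): fupanampi → fopanampi
  rule 4 (unconditioned shift): no change (fopanampi)
  ⇒ as a loan: fopanampi
Ankaien 'fopanampi' matches the loan outcome 'fopanampi', not the inherited 'fopanamp' — it skipped the early Ankaien changes, so it was borrowed from Havike.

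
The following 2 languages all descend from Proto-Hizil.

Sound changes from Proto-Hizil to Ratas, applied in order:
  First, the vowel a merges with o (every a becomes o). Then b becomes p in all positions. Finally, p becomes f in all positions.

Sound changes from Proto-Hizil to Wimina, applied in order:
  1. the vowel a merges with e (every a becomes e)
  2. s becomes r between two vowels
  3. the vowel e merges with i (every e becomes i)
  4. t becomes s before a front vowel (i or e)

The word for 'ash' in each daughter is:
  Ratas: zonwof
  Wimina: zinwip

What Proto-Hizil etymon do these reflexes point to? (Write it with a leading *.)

*zanwap

Position 6: Ratas has f, Wimina has p. Wimina preserves p here (none of its changes turn any other segment into p), so the proto-segment is *p.
Position 2: Ratas has o, Wimina has i. Taking the neighbouring segments as reconstructed: Ratas o could go back to *a or *o; Wimina i could go back to *a or *e or *i — the one source consistent with every daughter is *a.
Position 5: Ratas has o, Wimina has i. Taking the neighbouring segments as reconstructed: Ratas o could go back to *a or *o; Wimina i could go back to *a or *e or *i — the one source consistent with every daughter is *a.
This points to *zanwap. Verify forward in each daughter:
Ratas: start from *zanwap.
  rule 1 (vowel merger): zanwap → zonwop
  rule 2: no change — zonwop
  rule 3 (unconditioned shift): zonwop → zonwof
  ⇒ Ratas zonwof
Wimina: *zanwap > zenwep > zinwip  (by vowel merger, vowel merger)
No other proto-form is consistent with every reflex, so the reconstruction is *zanwap.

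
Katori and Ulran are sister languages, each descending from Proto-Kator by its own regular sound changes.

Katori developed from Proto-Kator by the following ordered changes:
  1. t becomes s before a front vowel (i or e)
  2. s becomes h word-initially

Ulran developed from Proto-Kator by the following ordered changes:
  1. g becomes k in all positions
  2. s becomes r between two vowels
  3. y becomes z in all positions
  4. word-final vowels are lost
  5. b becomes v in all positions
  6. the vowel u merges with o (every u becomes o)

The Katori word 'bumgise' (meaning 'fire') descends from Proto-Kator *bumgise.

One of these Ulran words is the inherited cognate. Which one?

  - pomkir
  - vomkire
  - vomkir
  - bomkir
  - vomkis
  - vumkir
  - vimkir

Ulran: *bumgise > bumkise > bumkire > bumkir > vumkir > vomkir  (by unconditioned shift, rhotacism, apocope, unconditioned shift, vowel merger)
The other candidates each miss or misapply at least one Ulran change.

vomkir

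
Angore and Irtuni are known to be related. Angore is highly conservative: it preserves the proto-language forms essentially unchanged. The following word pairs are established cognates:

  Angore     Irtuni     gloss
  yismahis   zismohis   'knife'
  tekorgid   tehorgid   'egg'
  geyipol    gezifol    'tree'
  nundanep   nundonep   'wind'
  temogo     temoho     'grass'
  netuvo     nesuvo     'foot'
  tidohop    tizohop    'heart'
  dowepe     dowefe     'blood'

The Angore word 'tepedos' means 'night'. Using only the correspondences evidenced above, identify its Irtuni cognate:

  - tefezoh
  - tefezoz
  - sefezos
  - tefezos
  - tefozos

tefezos

dowepe ~ dowefe — Angore p corresponds to Irtuni f between vowels (before a front vowel).
tidohop ~ tizohop — Angore d corresponds to Irtuni z between vowels (before a back vowel).
Applying these to Angore 'tepedos':
  tepedos → tefedos   (p→f between vowels (before a front vowel))
  tefedos → tefezos   (d→z between vowels (before a back vowel))
So the Irtuni cognate is 'tefezos'.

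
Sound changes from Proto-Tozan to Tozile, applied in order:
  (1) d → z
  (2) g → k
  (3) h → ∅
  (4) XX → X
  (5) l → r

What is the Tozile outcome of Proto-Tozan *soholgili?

sorkiri

Tozile: *soholgili > soholkili > soolkili > solkili > sorkiri  (by unconditioned shift, h-loss, degemination, unconditioned shift)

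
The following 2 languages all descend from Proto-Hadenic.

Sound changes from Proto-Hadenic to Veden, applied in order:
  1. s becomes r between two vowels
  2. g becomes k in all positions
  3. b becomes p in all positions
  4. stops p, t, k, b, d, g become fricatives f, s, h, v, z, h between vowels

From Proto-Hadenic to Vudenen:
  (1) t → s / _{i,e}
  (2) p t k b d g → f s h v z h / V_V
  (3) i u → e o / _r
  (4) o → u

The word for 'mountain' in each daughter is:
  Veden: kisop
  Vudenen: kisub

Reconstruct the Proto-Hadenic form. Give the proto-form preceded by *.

Position 4: Veden has o, Vudenen has u. Veden preserves o here (none of its changes turn any other segment into o), so the proto-segment is *o.
Position 5: Veden has p, Vudenen has b. Vudenen preserves b here (none of its changes turn any other segment into b), so the proto-segment is *b.
Continuing position by position gives *kitob; check it forward:
Veden: *kitob
  kitob (rule 1 does not apply)
  kitob (rule 2 does not apply)
  kitob → kitop   [unconditioned shift]
  kitop → kisop   [intervocalic lenition]
  giving Veden kisop.
Vudenen: *kitob > kisob > kisub  (by intervocalic lenition, vowel merger)
*kitob is the unique common source.

*kitob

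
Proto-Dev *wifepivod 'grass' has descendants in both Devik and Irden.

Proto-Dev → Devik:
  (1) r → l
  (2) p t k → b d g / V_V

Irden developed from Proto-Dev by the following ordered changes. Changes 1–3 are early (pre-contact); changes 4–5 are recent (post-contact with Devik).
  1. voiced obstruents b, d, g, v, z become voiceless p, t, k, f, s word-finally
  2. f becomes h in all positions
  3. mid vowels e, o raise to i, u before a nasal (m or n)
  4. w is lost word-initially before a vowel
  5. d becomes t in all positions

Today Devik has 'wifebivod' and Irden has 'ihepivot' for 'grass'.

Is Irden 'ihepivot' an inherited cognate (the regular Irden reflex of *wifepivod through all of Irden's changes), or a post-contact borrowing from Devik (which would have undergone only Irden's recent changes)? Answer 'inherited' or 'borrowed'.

If inherited, *wifepivod would pass through all of Irden's changes:
Irden: *wifepivod > wifepivot > wihepivot > ihepivot  (by final devoicing, unconditioned shift, glide loss)
If borrowed from Devik 'wifebivod' after the early changes, it would undergo only the recent ones:
  rule 4 (glide loss): wifebivod → ifebivod
  rule 5 (unconditioned shift): ifebivod → ifebivot
  ⇒ as a loan: ifebivot
Irden 'ihepivot' matches the inherited outcome exactly, so it is an inherited cognate, not a loan.

inherited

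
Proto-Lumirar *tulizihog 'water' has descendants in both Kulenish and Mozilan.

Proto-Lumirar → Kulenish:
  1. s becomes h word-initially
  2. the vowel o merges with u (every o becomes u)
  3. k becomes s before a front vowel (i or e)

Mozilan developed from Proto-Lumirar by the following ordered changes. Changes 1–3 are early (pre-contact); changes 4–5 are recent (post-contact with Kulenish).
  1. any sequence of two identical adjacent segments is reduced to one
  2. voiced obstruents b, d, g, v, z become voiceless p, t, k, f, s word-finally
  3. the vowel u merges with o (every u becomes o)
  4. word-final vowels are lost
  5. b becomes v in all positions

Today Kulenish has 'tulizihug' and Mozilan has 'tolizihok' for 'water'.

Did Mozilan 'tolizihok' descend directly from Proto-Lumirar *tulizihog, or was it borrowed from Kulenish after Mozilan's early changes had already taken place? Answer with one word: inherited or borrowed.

inherited

If inherited, *tulizihog would pass through all of Mozilan's changes:
Mozilan: *tulizihog > tulizihok > tolizihok  (by final devoicing, vowel merger)
If borrowed from Kulenish 'tulizihug' after the early changes, it would undergo only the recent ones:
  rule 4 (apocope): no change (tulizihug)
  rule 5 (unconditioned shift): no change (tulizihug)
  ⇒ as a loan: tulizihug
Mozilan 'tolizihok' matches the inherited outcome exactly, so it is an inherited cognate, not a loan.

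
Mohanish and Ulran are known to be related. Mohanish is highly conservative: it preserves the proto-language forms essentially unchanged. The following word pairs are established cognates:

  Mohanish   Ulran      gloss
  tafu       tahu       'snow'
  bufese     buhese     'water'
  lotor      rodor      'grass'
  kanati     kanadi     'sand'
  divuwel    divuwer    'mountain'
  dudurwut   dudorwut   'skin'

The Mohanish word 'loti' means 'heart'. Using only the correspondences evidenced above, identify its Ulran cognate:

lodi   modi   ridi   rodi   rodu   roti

lotor ~ rodor — Mohanish l corresponds to Ulran r word-initially before a back vowel.
kanati ~ kanadi — Mohanish t corresponds to Ulran d between vowels (before a front vowel).
Applying these to Mohanish 'loti':
  loti → roti   (l→r word-initially before a back vowel)
  roti → rodi   (t→d between vowels (before a front vowel))
So the Ulran cognate is 'rodi'.

rodi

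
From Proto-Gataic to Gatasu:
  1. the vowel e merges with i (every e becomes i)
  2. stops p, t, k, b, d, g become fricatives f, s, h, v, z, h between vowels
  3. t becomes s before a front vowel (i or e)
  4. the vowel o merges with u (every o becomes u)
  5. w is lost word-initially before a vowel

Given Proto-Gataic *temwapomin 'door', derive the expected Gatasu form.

simwafumin

Gatasu: *temwapomin
  temwapomin → timwapomin   [vowel merger]
  timwapomin → timwafomin   [intervocalic lenition]
  timwafomin → simwafomin   [palatalisation]
  simwafomin → simwafumin   [vowel merger]
  simwafumin (rule 5 does not apply)
  giving Gatasu simwafumin.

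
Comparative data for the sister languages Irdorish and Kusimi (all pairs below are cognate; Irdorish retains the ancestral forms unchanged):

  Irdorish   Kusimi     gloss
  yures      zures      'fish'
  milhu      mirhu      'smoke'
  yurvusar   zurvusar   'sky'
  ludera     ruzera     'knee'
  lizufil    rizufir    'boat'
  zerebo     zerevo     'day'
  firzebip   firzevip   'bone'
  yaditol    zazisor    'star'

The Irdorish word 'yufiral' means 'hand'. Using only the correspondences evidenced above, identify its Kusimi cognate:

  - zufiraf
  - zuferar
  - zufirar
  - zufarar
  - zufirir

yures ~ zures, yurvusar ~ zurvusar — Irdorish y corresponds to Kusimi z word-initially before a back vowel.
lizufil ~ rizufir, yaditol ~ zazisor — Irdorish l corresponds to Kusimi r word-finally.
Applying these to Irdorish 'yufiral':
  yufiral → zufiral   (y→z word-initially before a back vowel)
  zufiral → zufirar   (l→r word-finally)
So the Kusimi cognate is 'zufirar'.

zufirar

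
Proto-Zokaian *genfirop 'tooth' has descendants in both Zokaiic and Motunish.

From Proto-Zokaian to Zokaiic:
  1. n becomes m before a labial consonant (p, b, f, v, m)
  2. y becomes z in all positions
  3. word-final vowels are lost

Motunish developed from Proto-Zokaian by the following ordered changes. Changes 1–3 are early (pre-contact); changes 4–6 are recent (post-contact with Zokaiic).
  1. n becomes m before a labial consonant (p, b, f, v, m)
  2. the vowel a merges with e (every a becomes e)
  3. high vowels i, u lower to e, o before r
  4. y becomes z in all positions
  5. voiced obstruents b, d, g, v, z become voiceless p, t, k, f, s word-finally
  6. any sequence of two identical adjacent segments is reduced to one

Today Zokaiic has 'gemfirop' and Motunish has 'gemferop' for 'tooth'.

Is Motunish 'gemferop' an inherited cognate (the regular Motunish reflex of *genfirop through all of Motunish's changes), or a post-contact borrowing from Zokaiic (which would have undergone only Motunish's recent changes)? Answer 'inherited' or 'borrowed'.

inherited

If inherited, *genfirop would pass through all of Motunish's changes:
Motunish: start from *genfirop.
  rule 1 (nasal place assimilation): genfirop → gemfirop
  rule 2: no change — gemfirop
  rule 3 (pre-rhotic lowering): gemfirop → gemferop
  rule 4: no change — gemferop
  rule 5: no change — gemferop
  rule 6: no change — gemferop
  ⇒ Motunish gemferop
If borrowed from Zokaiic 'gemfirop' after the early changes, it would undergo only the recent ones:
  rule 4 (unconditioned shift): no change (gemfirop)
  rule 5 (final devoicing): no change (gemfirop)
  rule 6 (degemination): no change (gemfirop)
  ⇒ as a loan: gemfirop
Motunish 'gemferop' matches the inherited outcome exactly, so it is an inherited cognate, not a loan.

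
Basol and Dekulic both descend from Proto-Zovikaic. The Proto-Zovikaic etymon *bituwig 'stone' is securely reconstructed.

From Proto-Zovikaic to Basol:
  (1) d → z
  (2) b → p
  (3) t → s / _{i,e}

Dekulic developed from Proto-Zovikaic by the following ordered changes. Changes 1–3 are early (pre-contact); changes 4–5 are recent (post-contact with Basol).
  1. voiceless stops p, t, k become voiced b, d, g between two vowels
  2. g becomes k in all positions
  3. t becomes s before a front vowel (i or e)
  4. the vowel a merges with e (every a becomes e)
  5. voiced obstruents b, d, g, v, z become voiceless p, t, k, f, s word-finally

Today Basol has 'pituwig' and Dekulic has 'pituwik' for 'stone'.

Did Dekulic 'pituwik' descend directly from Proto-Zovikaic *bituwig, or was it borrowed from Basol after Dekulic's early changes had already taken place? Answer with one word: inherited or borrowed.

If inherited, *bituwig would pass through all of Dekulic's changes:
Dekulic: *bituwig > biduwig > biduwik  (by intervocalic voicing, unconditioned shift)
If borrowed from Basol 'pituwig' after the early changes, it would undergo only the recent ones:
  rule 4 (vowel merger): no change (pituwig)
  rule 5 (final devoicing): pituwig → pituwik
  ⇒ as a loan: pituwik
Dekulic 'pituwik' matches the loan outcome 'pituwik', not the inherited 'biduwik' — it skipped the early Dekulic changes, so it was borrowed from Basol.

borrowed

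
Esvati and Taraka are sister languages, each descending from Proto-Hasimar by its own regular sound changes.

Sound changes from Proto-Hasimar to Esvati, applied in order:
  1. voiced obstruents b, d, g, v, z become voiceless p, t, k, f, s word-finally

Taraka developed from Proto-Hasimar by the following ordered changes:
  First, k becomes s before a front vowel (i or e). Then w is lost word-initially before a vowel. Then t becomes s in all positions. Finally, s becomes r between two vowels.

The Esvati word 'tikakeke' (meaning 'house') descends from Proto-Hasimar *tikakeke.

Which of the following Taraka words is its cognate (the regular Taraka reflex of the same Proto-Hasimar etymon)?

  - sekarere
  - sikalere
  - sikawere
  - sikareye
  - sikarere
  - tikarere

Taraka: *tikakeke > tikasese > sikasese > sikarere  (by palatalisation, unconditioned shift, rhotacism)
The other candidates each miss or misapply at least one Taraka change.

sikarere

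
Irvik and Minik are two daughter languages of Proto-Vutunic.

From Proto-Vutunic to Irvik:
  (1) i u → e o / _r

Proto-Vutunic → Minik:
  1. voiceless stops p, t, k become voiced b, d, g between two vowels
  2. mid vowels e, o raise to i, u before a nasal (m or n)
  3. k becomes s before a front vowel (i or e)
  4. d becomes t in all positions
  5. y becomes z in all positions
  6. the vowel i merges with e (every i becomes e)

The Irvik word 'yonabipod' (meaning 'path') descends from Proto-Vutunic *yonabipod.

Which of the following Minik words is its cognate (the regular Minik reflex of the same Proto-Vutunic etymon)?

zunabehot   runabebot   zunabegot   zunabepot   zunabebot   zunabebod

zunabebot

Minik: *yonabipod > yonabibod > yunabibod > yunabibot > zunabibot > zunabebot  (by intervocalic voicing, pre-nasal raising, unconditioned shift, unconditioned shift, vowel merger)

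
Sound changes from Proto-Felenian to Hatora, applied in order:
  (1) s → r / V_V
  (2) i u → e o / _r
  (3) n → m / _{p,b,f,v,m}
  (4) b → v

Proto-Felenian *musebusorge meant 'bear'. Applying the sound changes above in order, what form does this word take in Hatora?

Hatora: start from *musebusorge.
  rule 1 (rhotacism): musebusorge → mureburorge
  rule 2 (pre-rhotic lowering): mureburorge → morebororge
  rule 3: no change — morebororge
  rule 4 (unconditioned shift): morebororge → morevororge
  ⇒ Hatora morevororge

morevororge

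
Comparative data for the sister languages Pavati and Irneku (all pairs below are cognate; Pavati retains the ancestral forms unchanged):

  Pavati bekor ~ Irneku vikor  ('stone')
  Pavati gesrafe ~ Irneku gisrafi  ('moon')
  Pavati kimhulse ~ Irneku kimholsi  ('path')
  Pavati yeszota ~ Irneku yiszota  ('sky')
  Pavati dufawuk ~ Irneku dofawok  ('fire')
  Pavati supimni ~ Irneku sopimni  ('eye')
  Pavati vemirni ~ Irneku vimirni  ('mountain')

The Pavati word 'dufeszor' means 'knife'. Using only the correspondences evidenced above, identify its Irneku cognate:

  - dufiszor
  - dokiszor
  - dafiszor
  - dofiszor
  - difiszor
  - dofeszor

dofiszor

dufawuk ~ dofawok — Pavati u corresponds to Irneku o after a consonant, before a labial obstruent.
bekor ~ vikor, gesrafe ~ gisrafi — Pavati e corresponds to Irneku i after a consonant, before a consonant other than r, m, n, p, b, f, v.
Applying these to Pavati 'dufeszor':
  dufeszor → dofeszor   (u→o after a consonant, before a labial obstruent)
  dofeszor → dofiszor   (e→i after a consonant, before a consonant other than r, m, n, p, b, f, v)
So the Irneku cognate is 'dofiszor'.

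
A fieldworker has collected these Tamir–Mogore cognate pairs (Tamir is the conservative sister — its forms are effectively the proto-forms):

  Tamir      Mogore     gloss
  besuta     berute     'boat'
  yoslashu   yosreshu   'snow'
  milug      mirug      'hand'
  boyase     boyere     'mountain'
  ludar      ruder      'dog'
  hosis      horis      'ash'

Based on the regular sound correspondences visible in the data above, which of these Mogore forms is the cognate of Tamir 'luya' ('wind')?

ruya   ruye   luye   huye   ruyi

ruye

ludar ~ ruder — Tamir l corresponds to Mogore r word-initially before a back vowel.
besuta ~ berute — Tamir a corresponds to Mogore e word-finally.
Applying these to Tamir 'luya':
  luya → ruya   (l→r word-initially before a back vowel)
  ruya → ruye   (a→e word-finally)
So the Mogore cognate is 'ruye'.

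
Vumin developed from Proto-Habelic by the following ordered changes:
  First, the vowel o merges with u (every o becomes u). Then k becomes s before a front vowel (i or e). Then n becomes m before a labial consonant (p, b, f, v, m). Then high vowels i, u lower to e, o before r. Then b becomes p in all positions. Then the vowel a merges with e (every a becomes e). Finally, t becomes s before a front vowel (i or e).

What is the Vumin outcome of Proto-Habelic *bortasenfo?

porsesemfu

Vumin: *bortasenfo > burtasenfu > burtasemfu > bortasemfu > portasemfu > portesemfu > porsesemfu  (by vowel merger, nasal place assimilation, pre-rhotic lowering, unconditioned shift, vowel merger, palatalisation)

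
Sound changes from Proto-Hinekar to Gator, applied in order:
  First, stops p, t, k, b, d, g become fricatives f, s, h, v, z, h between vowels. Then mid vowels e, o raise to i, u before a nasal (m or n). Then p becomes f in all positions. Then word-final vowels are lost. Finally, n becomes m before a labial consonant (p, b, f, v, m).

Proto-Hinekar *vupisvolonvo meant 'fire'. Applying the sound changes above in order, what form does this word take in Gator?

vufisvolumv

Gator: *vupisvolonvo > vufisvolonvo > vufisvolunvo > vufisvolunv > vufisvolumv  (by intervocalic lenition, pre-nasal raising, apocope, nasal place assimilation)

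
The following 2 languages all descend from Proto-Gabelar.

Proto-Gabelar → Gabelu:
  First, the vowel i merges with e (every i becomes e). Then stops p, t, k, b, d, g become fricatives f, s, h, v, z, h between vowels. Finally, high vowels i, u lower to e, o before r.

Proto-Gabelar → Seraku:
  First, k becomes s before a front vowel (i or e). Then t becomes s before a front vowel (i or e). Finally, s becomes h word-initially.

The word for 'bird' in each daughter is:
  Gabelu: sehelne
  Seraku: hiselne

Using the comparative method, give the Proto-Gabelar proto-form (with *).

Position 2: Gabelu has e, Seraku has i. Seraku preserves i here (none of its changes turn any other segment into i), so the proto-segment is *i.
Position 3: Gabelu has h, Seraku has s. Taking the neighbouring segments as reconstructed: Gabelu h could go back to *k or *g or *h; Seraku s could go back to *t or *k or *s — the one source consistent with every daughter is *k.
Position 1: Gabelu has s, Seraku has h. Taking the neighbouring segments as reconstructed: Gabelu s can only go back to *s; Seraku h could go back to *t or *k or *s or *h — the one source consistent with every daughter is *s.
The remaining positions agree across the daughters. Check the candidate against every language:
Gabelu: start from *sikelne.
  rule 1 (vowel merger): sikelne → sekelne
  rule 2 (intervocalic lenition): sekelne → sehelne
  rule 3: no change — sehelne
  ⇒ Gabelu sehelne
Seraku: start from *sikelne.
  rule 1 (palatalisation): sikelne → siselne
  rule 2: no change — siselne
  rule 3 (debuccalisation): siselne → hiselne
  ⇒ Seraku hiselne
No other proto-form is consistent with every reflex, so the reconstruction is *sikelne.

*sikelne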